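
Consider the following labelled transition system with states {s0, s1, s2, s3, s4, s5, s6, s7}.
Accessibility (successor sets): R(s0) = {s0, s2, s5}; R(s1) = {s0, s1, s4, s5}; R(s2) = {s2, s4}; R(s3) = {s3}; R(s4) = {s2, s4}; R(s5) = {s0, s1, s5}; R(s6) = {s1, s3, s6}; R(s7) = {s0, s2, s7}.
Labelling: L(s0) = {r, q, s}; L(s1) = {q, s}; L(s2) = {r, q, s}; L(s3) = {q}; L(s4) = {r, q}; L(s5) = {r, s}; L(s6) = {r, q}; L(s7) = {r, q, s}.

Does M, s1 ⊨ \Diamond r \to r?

At s1: \Diamond r is true, r is false, so \Diamond r \to r is false.
  At s1: \Diamond r requires r at some successor in {s0, s1, s4, s5}.
    r holds at s0, so \Diamond r is true at s1.

No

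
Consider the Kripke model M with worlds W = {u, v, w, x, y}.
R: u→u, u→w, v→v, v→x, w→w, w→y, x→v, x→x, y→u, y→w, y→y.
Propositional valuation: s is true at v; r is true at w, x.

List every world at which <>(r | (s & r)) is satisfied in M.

u, v, w, x, y

Let φ = <>(r | (s & r)). Evaluate φ at each world:
  u (successors {u, w}): φ is true.
  v (successors {v, x}): φ is true.
  w (successors {w, y}): φ is true.
  x (successors {v, x}): φ is true.
  y (successors {u, w, y}): φ is true.
For instance, at v:
  At v: <>(r | (s & r)) requires r | (s & r) at some successor in {v, x}.
    r | (s & r) holds at x, so <>(r | (s & r)) is true at v.
Satisfying worlds: {u, v, w, x, y}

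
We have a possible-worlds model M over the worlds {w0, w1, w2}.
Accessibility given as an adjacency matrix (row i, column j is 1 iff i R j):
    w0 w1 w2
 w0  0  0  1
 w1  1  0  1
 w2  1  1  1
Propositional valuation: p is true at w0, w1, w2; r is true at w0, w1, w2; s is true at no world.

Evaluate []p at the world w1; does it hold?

Recall that []ψ holds at a world iff ψ holds at every accessible world, and <>ψ holds iff ψ holds at some accessible world.
At w1: []p requires p at every successor {w0, w2}.
  At w0: p is true.
  At w2: p is true.
So []p is true at w1.

Yes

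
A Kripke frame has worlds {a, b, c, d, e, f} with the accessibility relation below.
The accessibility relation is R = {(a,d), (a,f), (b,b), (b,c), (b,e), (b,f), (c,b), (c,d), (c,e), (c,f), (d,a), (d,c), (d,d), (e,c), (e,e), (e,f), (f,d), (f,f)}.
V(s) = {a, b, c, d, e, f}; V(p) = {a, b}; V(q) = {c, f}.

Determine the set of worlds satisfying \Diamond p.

b, c, d

Let φ = \Diamond p. Evaluate φ at each world:
  a (successors {d, f}): φ is false.
  b (successors {b, c, e, f}): φ is true.
  c (successors {b, d, e, f}): φ is true.
  d (successors {a, c, d}): φ is true.
  e (successors {c, e, f}): φ is false.
  f (successors {d, f}): φ is false.
For instance, at f:
  At f: \Diamond p requires p at some successor in {d, f}.
    At d: p is false.
    At f: p is false.
  So \Diamond p is false at f.
Satisfying worlds: {b, c, d}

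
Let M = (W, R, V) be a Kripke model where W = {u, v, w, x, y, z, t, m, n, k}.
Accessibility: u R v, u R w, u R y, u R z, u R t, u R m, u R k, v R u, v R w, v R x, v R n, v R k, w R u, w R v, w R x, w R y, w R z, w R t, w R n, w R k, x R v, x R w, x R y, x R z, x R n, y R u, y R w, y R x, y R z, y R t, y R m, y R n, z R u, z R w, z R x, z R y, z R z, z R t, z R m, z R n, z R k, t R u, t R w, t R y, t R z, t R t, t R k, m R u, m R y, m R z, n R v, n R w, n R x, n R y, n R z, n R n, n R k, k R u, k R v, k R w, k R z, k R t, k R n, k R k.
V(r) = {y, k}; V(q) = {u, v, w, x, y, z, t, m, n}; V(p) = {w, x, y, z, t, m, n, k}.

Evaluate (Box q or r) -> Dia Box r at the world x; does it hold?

Recall that Box ψ holds at a world iff ψ holds at every accessible world, and Dia ψ holds iff ψ holds at some accessible world.
At x: Box q or r is true, Dia Box r is false, so (Box q or r) -> Dia Box r is false.
  At x: Box q is true, r is false, so Box q or r is true.
    At x: Box q requires q at every successor {v, w, y, z, n}.
      At v: q is true.
      At w: q is true.
      At y: q is true.
      At z: q is true.
      At n: q is true.
    So Box q is true at x.
  At x: Dia Box r requires Box r at some successor in {v, w, y, z, n}.
    At v: Box r is false.
    At w: Box r is false.
    At y: Box r is false.
    At z: Box r is false.
    At n: Box r is false.
  So Dia Box r is false at x.

No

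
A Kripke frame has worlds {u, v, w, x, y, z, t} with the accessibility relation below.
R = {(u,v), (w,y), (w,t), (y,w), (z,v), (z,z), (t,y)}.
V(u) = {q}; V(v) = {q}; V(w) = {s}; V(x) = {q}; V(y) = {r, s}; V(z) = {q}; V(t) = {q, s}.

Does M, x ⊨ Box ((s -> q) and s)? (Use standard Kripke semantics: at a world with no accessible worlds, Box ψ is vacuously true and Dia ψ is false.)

At x: no accessible worlds, so Box ((s -> q) and s) holds vacuously.

Yes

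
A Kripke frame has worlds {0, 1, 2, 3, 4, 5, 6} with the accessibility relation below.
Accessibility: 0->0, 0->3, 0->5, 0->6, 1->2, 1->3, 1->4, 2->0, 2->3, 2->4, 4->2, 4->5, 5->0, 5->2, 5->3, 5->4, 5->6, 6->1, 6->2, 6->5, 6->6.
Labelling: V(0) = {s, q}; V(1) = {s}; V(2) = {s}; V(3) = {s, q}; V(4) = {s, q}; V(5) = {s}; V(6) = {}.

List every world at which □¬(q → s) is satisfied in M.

Recall that □ψ holds at a world iff ψ holds at every accessible world, and ◇ψ holds iff ψ holds at some accessible world.
Let φ = □¬(q → s). Evaluate φ at each world:
  0 (successors {0, 3, 5, 6}): φ is false.
  1 (successors {2, 3, 4}): φ is false.
  2 (successors {0, 3, 4}): φ is false.
  3 (successors ∅): φ is true.
  4 (successors {2, 5}): φ is false.
  5 (successors {0, 2, 3, 4, 6}): φ is false.
  6 (successors {1, 2, 5, 6}): φ is false.
For instance, at 2:
  At 2: □¬(q → s) requires ¬(q → s) at every successor {0, 3, 4}.
    ¬(q → s) fails at 0, so □¬(q → s) is false at 2.
Satisfying worlds: {3}

3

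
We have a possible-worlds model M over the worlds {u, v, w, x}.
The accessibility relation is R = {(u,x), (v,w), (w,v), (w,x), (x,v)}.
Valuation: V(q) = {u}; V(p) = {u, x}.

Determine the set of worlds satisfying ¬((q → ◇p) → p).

Let φ = ¬((q → ◇p) → p). Evaluate φ at each world:
  u (successors {x}): φ is false.
  v (successors {w}): φ is true.
  w (successors {v, x}): φ is true.
  x (successors {v}): φ is false.
For instance, at v:
  At v: (q → ◇p) → p is false, so ¬((q → ◇p) → p) is true.
    At v: q → ◇p is true, p is false, so (q → ◇p) → p is false.
      At v: q is false, ◇p is false, so q → ◇p is true.
Satisfying worlds: {v, w}

v, w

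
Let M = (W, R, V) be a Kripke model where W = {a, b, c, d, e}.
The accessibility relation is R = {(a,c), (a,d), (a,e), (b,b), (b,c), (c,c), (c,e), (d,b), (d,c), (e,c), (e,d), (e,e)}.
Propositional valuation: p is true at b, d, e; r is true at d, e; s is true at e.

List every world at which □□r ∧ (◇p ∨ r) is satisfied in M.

Let φ = □□r ∧ (◇p ∨ r). Evaluate φ at each world:
  a (successors {c, d, e}): φ is false.
  b (successors {b, c}): φ is false.
  c (successors {c, e}): φ is false.
  d (successors {b, c}): φ is false.
  e (successors {c, d, e}): φ is false.
For instance, at e:
  At e: □□r is false, ◇p ∨ r is true, so □□r ∧ (◇p ∨ r) is false.
    At e: □□r requires □r at every successor {c, d, e}.
      □r fails at c, so □□r is false at e.
    At e: ◇p is true, r is true, so ◇p ∨ r is true.
      At e: ◇p requires p at some successor in {c, d, e}.
        p holds at d, so ◇p is true at e.
Satisfying worlds: none.

none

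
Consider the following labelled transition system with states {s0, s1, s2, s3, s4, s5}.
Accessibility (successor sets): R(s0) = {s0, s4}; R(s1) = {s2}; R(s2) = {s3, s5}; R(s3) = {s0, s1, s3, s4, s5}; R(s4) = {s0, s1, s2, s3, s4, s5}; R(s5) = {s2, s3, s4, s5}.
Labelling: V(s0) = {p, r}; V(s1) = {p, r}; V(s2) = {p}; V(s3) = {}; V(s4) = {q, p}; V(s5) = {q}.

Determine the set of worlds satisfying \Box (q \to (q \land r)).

s1

Recall that \Box ψ holds at a world iff ψ holds at every accessible world, and \Diamond ψ holds iff ψ holds at some accessible world.
Let φ = \Box (q \to (q \land r)). Evaluate φ at each world:
  s0 (successors {s0, s4}): φ is false.
  s1 (successors {s2}): φ is true.
  s2 (successors {s3, s5}): φ is false.
  s3 (successors {s0, s1, s3, s4, s5}): φ is false.
  s4 (successors {s0, s1, s2, s3, s4, s5}): φ is false.
  s5 (successors {s2, s3, s4, s5}): φ is false.
For instance, at s0:
  At s0: \Box (q \to (q \land r)) requires q \to (q \land r) at every successor {s0, s4}.
    q \to (q \land r) fails at s4, so \Box (q \to (q \land r)) is false at s0.
Satisfying worlds: {s1}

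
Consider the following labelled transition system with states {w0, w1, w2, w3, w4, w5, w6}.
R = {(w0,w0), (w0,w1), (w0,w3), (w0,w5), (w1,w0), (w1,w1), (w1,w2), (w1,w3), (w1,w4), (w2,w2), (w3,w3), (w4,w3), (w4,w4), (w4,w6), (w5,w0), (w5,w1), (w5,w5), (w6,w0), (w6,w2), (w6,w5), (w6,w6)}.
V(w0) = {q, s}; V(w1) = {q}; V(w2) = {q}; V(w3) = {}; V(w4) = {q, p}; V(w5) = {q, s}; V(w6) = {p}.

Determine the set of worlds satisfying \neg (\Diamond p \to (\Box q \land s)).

Let φ = \neg (\Diamond p \to (\Box q \land s)). Evaluate φ at each world:
  w0 (successors {w0, w1, w3, w5}): φ is false.
  w1 (successors {w0, w1, w2, w3, w4}): φ is true.
  w2 (successors {w2}): φ is false.
  w3 (successors {w3}): φ is false.
  w4 (successors {w3, w4, w6}): φ is true.
  w5 (successors {w0, w1, w5}): φ is false.
  w6 (successors {w0, w2, w5, w6}): φ is true.
For instance, at w1:
  At w1: \Diamond p \to (\Box q \land s) is false, so \neg (\Diamond p \to (\Box q \land s)) is true.
    At w1: \Diamond p is true, \Box q \land s is false, so \Diamond p \to (\Box q \land s) is false.
      At w1: \Diamond p requires p at some successor in {w0, w1, w2, w3, w4}.
        p holds at w4, so \Diamond p is true at w1.
      At w1: \Box q is false, s is false, so \Box q \land s is false.
Satisfying worlds: {w1, w4, w6}

w1, w4, w6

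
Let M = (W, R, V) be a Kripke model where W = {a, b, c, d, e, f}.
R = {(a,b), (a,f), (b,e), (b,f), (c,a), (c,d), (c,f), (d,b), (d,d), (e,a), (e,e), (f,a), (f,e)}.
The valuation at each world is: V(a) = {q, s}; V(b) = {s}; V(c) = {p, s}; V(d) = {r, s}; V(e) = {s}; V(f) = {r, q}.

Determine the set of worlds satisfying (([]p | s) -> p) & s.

Recall that []ψ holds at a world iff ψ holds at every accessible world, and <>ψ holds iff ψ holds at some accessible world.
Let φ = (([]p | s) -> p) & s. Evaluate φ at each world:
  a (successors {b, f}): φ is false.
  b (successors {e, f}): φ is false.
  c (successors {a, d, f}): φ is true.
  d (successors {b, d}): φ is false.
  e (successors {a, e}): φ is false.
  f (successors {a, e}): φ is false.
For instance, at f:
  At f: ([]p | s) -> p is true, s is false, so (([]p | s) -> p) & s is false.
    At f: []p | s is false, p is false, so ([]p | s) -> p is true.
      At f: []p is false, s is false, so []p | s is false.
Satisfying worlds: {c}

c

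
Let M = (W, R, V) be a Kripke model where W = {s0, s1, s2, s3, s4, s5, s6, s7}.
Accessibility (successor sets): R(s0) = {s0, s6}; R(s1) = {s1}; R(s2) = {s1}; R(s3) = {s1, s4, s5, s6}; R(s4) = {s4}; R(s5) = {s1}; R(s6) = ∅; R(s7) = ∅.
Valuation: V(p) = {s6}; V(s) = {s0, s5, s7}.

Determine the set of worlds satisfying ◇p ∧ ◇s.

s0, s3

Let φ = ◇p ∧ ◇s. Evaluate φ at each world:
  s0 (successors {s0, s6}): φ is true.
  s1 (successors {s1}): φ is false.
  s2 (successors {s1}): φ is false.
  s3 (successors {s1, s4, s5, s6}): φ is true.
  s4 (successors {s4}): φ is false.
  s5 (successors {s1}): φ is false.
  s6 (successors ∅): φ is false.
  s7 (successors ∅): φ is false.
For instance, at s0:
  At s0: ◇p is true, ◇s is true, so ◇p ∧ ◇s is true.
    At s0: ◇p requires p at some successor in {s0, s6}.
      p holds at s6, so ◇p is true at s0.
    At s0: ◇s requires s at some successor in {s0, s6}.
      s holds at s0, so ◇s is true at s0.
Satisfying worlds: {s0, s3}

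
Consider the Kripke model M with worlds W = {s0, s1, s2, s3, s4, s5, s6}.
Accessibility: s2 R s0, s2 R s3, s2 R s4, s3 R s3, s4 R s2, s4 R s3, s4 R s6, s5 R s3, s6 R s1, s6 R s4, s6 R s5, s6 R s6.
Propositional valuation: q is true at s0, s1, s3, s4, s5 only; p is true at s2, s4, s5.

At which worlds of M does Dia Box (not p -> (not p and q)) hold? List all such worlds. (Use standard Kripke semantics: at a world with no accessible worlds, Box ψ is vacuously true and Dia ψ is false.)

Let φ = Dia Box (not p -> (not p and q)). Evaluate φ at each world:
  s0 (successors ∅): φ is false.
  s1 (successors ∅): φ is false.
  s2 (successors {s0, s3, s4}): φ is true.
  s3 (successors {s3}): φ is true.
  s4 (successors {s2, s3, s6}): φ is true.
  s5 (successors {s3}): φ is true.
  s6 (successors {s1, s4, s5, s6}): φ is true.
For instance, at s2:
  At s2: Dia Box (not p -> (not p and q)) requires Box (not p -> (not p and q)) at some successor in {s0, s3, s4}.
    Box (not p -> (not p and q)) holds at s0, so Dia Box (not p -> (not p and q)) is true at s2.
      At s0: no accessible worlds, so Box (not p -> (not p and q)) holds vacuously.
Satisfying worlds: {s2, s3, s4, s5, s6}

s2, s3, s4, s5, s6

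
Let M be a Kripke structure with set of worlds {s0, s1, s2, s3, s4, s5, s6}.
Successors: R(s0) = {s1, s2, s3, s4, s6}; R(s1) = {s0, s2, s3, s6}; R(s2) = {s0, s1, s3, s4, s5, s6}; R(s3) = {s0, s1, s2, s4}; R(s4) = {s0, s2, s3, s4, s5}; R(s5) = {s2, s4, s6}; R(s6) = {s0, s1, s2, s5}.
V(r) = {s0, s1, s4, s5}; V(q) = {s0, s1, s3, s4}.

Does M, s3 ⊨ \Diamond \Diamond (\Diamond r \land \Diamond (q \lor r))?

Recall that \Diamond ψ holds at a world iff ψ holds at some accessible world.
At s3: \Diamond \Diamond (\Diamond r \land \Diamond (q \lor r)) requires \Diamond (\Diamond r \land \Diamond (q \lor r)) at some successor in {s0, s1, s2, s4}.
  \Diamond (\Diamond r \land \Diamond (q \lor r)) holds at s0, so \Diamond \Diamond (\Diamond r \land \Diamond (q \lor r)) is true at s3.
    At s0: \Diamond (\Diamond r \land \Diamond (q \lor r)) requires \Diamond r \land \Diamond (q \lor r) at some successor in {s1, s2, s3, s4, s6}.
      \Diamond r \land \Diamond (q \lor r) holds at s1, so \Diamond (\Diamond r \land \Diamond (q \lor r)) is true at s0.

Yes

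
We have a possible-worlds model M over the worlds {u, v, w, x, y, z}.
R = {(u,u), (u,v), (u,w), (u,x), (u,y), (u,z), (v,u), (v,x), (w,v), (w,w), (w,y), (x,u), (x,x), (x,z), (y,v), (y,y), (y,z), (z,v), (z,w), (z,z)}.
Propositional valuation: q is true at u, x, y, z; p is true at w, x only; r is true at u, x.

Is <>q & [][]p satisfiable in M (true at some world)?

Let φ = <>q & [][]p. Evaluate φ at each world:
  u (successors {u, v, w, x, y, z}): φ is false.
  v (successors {u, x}): φ is false.
  w (successors {v, w, y}): φ is false.
  x (successors {u, x, z}): φ is false.
  y (successors {v, y, z}): φ is false.
  z (successors {v, w, z}): φ is false.
For instance, at u:
  At u: <>q is true, [][]p is false, so <>q & [][]p is false.
    At u: <>q requires q at some successor in {u, v, w, x, y, z}.
      q holds at u, so <>q is true at u.
    At u: [][]p requires []p at every successor {u, v, w, x, y, z}.
      []p fails at u, so [][]p is false at u.

No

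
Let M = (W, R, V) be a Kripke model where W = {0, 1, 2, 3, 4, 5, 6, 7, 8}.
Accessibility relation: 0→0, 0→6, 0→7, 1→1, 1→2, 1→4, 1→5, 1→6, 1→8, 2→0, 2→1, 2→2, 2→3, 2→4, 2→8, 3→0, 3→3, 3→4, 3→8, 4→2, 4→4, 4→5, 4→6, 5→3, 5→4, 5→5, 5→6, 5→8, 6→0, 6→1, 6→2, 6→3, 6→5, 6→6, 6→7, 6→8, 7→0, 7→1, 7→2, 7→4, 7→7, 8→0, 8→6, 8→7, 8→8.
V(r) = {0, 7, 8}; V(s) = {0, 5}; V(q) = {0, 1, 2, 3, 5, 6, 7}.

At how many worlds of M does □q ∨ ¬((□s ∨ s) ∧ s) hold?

Let φ = □q ∨ ¬((□s ∨ s) ∧ s). Evaluate φ at each world:
  0 (successors {0, 6, 7}): φ is true.
  1 (successors {1, 2, 4, 5, 6, 8}): φ is true.
  2 (successors {0, 1, 2, 3, 4, 8}): φ is true.
  3 (successors {0, 3, 4, 8}): φ is true.
  4 (successors {2, 4, 5, 6}): φ is true.
  5 (successors {3, 4, 5, 6, 8}): φ is false.
  6 (successors {0, 1, 2, 3, 5, 6, 7, 8}): φ is true.
  7 (successors {0, 1, 2, 4, 7}): φ is true.
  8 (successors {0, 6, 7, 8}): φ is true.
For instance, at 4:
  At 4: □q is false, ¬((□s ∨ s) ∧ s) is true, so □q ∨ ¬((□s ∨ s) ∧ s) is true.
    At 4: □q requires q at every successor {2, 4, 5, 6}.
      q fails at 4, so □q is false at 4.
    At 4: (□s ∨ s) ∧ s is false, so ¬((□s ∨ s) ∧ s) is true.
      At 4: □s ∨ s is false, s is false, so (□s ∨ s) ∧ s is false.
Satisfying worlds: {0, 1, 2, 3, 4, 6, 7, 8}

8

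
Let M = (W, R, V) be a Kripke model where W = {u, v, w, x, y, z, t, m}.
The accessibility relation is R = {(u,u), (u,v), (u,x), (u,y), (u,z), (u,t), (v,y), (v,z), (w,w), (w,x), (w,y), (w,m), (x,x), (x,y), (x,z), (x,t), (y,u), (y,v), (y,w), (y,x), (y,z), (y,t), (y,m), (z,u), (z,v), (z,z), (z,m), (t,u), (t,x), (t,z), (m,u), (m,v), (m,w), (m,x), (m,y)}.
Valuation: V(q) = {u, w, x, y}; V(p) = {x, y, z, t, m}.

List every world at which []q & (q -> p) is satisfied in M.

Let φ = []q & (q -> p). Evaluate φ at each world:
  u (successors {u, v, x, y, z, t}): φ is false.
  v (successors {y, z}): φ is false.
  w (successors {w, x, y, m}): φ is false.
  x (successors {x, y, z, t}): φ is false.
  y (successors {u, v, w, x, z, t, m}): φ is false.
  z (successors {u, v, z, m}): φ is false.
  t (successors {u, x, z}): φ is false.
  m (successors {u, v, w, x, y}): φ is false.
For instance, at m:
  At m: []q is false, q -> p is true, so []q & (q -> p) is false.
    At m: []q requires q at every successor {u, v, w, x, y}.
      q fails at v, so []q is false at m.
Satisfying worlds: none.

none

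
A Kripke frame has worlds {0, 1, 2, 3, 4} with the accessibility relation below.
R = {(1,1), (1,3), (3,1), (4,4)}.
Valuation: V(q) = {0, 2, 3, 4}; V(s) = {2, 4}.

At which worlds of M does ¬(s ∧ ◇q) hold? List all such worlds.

0, 1, 2, 3

Let φ = ¬(s ∧ ◇q). Evaluate φ at each world:
  0 (successors ∅): φ is true.
  1 (successors {1, 3}): φ is true.
  2 (successors ∅): φ is true.
  3 (successors {1}): φ is true.
  4 (successors {4}): φ is false.
For instance, at 1:
  At 1: s ∧ ◇q is false, so ¬(s ∧ ◇q) is true.
    At 1: s is false, ◇q is true, so s ∧ ◇q is false.
      At 1: ◇q requires q at some successor in {1, 3}.
        q holds at 3, so ◇q is true at 1.
Satisfying worlds: {0, 1, 2, 3}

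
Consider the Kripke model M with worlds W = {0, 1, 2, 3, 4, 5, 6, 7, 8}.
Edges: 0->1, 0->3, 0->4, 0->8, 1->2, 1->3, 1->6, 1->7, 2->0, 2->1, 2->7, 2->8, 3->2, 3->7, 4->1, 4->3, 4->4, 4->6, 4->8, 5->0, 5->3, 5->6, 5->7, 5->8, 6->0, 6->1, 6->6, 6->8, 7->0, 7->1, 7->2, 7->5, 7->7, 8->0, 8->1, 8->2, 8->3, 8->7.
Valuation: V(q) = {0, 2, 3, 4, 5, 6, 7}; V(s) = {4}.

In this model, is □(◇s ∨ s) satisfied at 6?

No

At 6: □(◇s ∨ s) requires ◇s ∨ s at every successor {0, 1, 6, 8}.
  ◇s ∨ s fails at 1, so □(◇s ∨ s) is false at 6.
    At 1: ◇s is false, s is false, so ◇s ∨ s is false.
      At 1: ◇s requires s at some successor in {2, 3, 6, 7}.
        At 2: s is false.
        At 3: s is false.
        At 6: s is false.
        At 7: s is false.
      So ◇s is false at 1.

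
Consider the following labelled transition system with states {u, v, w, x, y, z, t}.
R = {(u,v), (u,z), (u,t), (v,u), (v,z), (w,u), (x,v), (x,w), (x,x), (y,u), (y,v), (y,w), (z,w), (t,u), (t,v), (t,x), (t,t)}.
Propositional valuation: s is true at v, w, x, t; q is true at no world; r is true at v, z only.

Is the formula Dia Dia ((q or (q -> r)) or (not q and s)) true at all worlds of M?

Let φ = Dia Dia ((q or (q -> r)) or (not q and s)). Evaluate φ at each world:
  u (successors {v, z, t}): φ is true.
  v (successors {u, z}): φ is true.
  w (successors {u}): φ is true.
  x (successors {v, w, x}): φ is true.
  y (successors {u, v, w}): φ is true.
  z (successors {w}): φ is true.
  t (successors {u, v, x, t}): φ is true.
For instance, at x:
  At x: Dia Dia ((q or (q -> r)) or (not q and s)) requires Dia ((q or (q -> r)) or (not q and s)) at some successor in {v, w, x}.
    Dia ((q or (q -> r)) or (not q and s)) holds at v, so Dia Dia ((q or (q -> r)) or (not q and s)) is true at x.
      At v: Dia ((q or (q -> r)) or (not q and s)) requires (q or (q -> r)) or (not q and s) at some successor in {u, z}.
        (q or (q -> r)) or (not q and s) holds at u, so Dia ((q or (q -> r)) or (not q and s)) is true at v.

Yes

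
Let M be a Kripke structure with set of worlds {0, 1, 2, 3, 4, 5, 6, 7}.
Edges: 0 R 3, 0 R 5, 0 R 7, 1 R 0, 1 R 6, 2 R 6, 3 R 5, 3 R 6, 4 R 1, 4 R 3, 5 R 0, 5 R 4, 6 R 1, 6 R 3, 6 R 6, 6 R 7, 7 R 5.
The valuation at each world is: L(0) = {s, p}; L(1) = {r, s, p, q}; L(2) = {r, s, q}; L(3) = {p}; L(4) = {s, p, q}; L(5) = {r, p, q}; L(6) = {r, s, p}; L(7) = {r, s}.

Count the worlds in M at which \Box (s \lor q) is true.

5

Recall that \Box ψ holds at a world iff ψ holds at every accessible world, and \Diamond ψ holds iff ψ holds at some accessible world.
Let φ = \Box (s \lor q). Evaluate φ at each world:
  0 (successors {3, 5, 7}): φ is false.
  1 (successors {0, 6}): φ is true.
  2 (successors {6}): φ is true.
  3 (successors {5, 6}): φ is true.
  4 (successors {1, 3}): φ is false.
  5 (successors {0, 4}): φ is true.
  6 (successors {1, 3, 6, 7}): φ is false.
  7 (successors {5}): φ is true.
For instance, at 3:
  At 3: \Box (s \lor q) requires s \lor q at every successor {5, 6}.
    At 5: s \lor q is true.
    At 6: s \lor q is true.
  So \Box (s \lor q) is true at 3.
Satisfying worlds: {1, 2, 3, 5, 7}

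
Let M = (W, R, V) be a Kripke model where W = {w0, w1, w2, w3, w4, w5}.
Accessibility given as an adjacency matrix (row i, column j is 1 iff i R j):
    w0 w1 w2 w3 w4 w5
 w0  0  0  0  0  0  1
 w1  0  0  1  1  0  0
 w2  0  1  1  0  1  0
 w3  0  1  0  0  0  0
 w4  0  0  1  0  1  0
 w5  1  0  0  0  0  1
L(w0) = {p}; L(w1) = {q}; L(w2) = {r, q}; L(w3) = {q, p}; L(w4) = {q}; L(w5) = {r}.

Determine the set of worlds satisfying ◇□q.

Let φ = ◇□q. Evaluate φ at each world:
  w0 (successors {w5}): φ is false.
  w1 (successors {w2, w3}): φ is true.
  w2 (successors {w1, w2, w4}): φ is true.
  w3 (successors {w1}): φ is true.
  w4 (successors {w2, w4}): φ is true.
  w5 (successors {w0, w5}): φ is false.
For instance, at w2:
  At w2: ◇□q requires □q at some successor in {w1, w2, w4}.
    □q holds at w1, so ◇□q is true at w2.
      At w1: □q requires q at every successor {w2, w3}.
        At w2: q is true.
        At w3: q is true.
      So □q is true at w1.
Satisfying worlds: {w1, w2, w3, w4}

w1, w2, w3, w4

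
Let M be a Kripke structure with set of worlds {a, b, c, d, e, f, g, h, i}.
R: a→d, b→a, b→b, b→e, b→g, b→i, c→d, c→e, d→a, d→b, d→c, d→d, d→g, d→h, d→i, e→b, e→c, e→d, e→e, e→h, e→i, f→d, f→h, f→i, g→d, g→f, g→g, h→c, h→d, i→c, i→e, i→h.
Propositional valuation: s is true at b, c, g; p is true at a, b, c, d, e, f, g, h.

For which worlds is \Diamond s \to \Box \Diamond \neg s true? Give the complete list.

Let φ = \Diamond s \to \Box \Diamond \neg s. Evaluate φ at each world:
  a (successors {d}): φ is true.
  b (successors {a, b, e, g, i}): φ is true.
  c (successors {d, e}): φ is true.
  d (successors {a, b, c, d, g, h, i}): φ is true.
  e (successors {b, c, d, e, h, i}): φ is true.
  f (successors {d, h, i}): φ is true.
  g (successors {d, f, g}): φ is true.
  h (successors {c, d}): φ is true.
  i (successors {c, e, h}): φ is true.
For instance, at i:
  At i: \Diamond s is true, \Box \Diamond \neg s is true, so \Diamond s \to \Box \Diamond \neg s is true.
    At i: \Diamond s requires s at some successor in {c, e, h}.
      s holds at c, so \Diamond s is true at i.
    At i: \Box \Diamond \neg s requires \Diamond \neg s at every successor {c, e, h}.
      At c: \Diamond \neg s is true.
      At e: \Diamond \neg s is true.
      At h: \Diamond \neg s is true.
    So \Box \Diamond \neg s is true at i.
Satisfying worlds: {a, b, c, d, e, f, g, h, i}

a, b, c, d, e, f, g, h, i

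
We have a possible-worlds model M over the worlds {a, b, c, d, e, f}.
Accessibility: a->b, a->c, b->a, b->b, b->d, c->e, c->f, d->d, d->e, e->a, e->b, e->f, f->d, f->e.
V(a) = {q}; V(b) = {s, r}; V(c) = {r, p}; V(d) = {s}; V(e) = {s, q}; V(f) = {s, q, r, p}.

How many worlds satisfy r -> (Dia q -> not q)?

Recall that Dia ψ holds at a world iff ψ holds at some accessible world.
Let φ = r -> (Dia q -> not q). Evaluate φ at each world:
  a (successors {b, c}): φ is true.
  b (successors {a, b, d}): φ is true.
  c (successors {e, f}): φ is true.
  d (successors {d, e}): φ is true.
  e (successors {a, b, f}): φ is true.
  f (successors {d, e}): φ is false.
For instance, at e:
  At e: r is false, Dia q -> not q is false, so r -> (Dia q -> not q) is true.
    At e: Dia q is true, not q is false, so Dia q -> not q is false.
      At e: Dia q requires q at some successor in {a, b, f}.
        q holds at a, so Dia q is true at e.
Satisfying worlds: {a, b, c, d, e}

5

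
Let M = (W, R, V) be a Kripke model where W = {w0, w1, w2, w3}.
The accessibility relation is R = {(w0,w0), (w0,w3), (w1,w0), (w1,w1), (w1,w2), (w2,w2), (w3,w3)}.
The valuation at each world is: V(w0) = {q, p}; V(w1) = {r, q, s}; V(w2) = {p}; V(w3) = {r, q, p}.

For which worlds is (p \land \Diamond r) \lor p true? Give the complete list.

Recall that \Diamond ψ holds at a world iff ψ holds at some accessible world.
Let φ = (p \land \Diamond r) \lor p. Evaluate φ at each world:
  w0 (successors {w0, w3}): φ is true.
  w1 (successors {w0, w1, w2}): φ is false.
  w2 (successors {w2}): φ is true.
  w3 (successors {w3}): φ is true.
For instance, at w0:
  At w0: p \land \Diamond r is true, p is true, so (p \land \Diamond r) \lor p is true.
    At w0: p is true, \Diamond r is true, so p \land \Diamond r is true.
      At w0: \Diamond r requires r at some successor in {w0, w3}.
        r holds at w3, so \Diamond r is true at w0.
Satisfying worlds: {w0, w2, w3}

w0, w2, w3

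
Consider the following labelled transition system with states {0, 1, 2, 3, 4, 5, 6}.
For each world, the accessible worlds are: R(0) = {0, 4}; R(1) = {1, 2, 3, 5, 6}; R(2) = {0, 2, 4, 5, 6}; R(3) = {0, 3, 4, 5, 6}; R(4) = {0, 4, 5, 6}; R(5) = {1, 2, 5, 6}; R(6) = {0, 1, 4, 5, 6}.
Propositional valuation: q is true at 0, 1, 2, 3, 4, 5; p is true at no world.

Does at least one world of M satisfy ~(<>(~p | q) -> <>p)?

Yes

Let φ = ~(<>(~p | q) -> <>p). Evaluate φ at each world:
  0 (successors {0, 4}): φ is true.
  1 (successors {1, 2, 3, 5, 6}): φ is true.
  2 (successors {0, 2, 4, 5, 6}): φ is true.
  3 (successors {0, 3, 4, 5, 6}): φ is true.
  4 (successors {0, 4, 5, 6}): φ is true.
  5 (successors {1, 2, 5, 6}): φ is true.
  6 (successors {0, 1, 4, 5, 6}): φ is true.
Detail at 0 (witness):
  At 0: <>(~p | q) -> <>p is false, so ~(<>(~p | q) -> <>p) is true.
    At 0: <>(~p | q) is true, <>p is false, so <>(~p | q) -> <>p is false.
      At 0: <>(~p | q) requires ~p | q at some successor in {0, 4}.
        ~p | q holds at 0, so <>(~p | q) is true at 0.
      At 0: <>p requires p at some successor in {0, 4}.
        At 0: p is false.
        At 4: p is false.
      So <>p is false at 0.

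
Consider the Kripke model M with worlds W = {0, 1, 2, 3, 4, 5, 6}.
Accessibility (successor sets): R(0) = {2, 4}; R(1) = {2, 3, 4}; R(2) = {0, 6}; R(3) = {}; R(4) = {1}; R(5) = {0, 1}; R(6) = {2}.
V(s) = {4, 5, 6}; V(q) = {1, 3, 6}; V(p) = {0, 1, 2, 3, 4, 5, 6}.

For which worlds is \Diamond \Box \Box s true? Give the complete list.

Let φ = \Diamond \Box \Box s. Evaluate φ at each world:
  0 (successors {2, 4}): φ is false.
  1 (successors {2, 3, 4}): φ is true.
  2 (successors {0, 6}): φ is false.
  3 (successors ∅): φ is false.
  4 (successors {1}): φ is false.
  5 (successors {0, 1}): φ is false.
  6 (successors {2}): φ is false.
For instance, at 2:
  At 2: \Diamond \Box \Box s requires \Box \Box s at some successor in {0, 6}.
    At 0: \Box \Box s is false.
    At 6: \Box \Box s is false.
  So \Diamond \Box \Box s is false at 2.
Satisfying worlds: {1}

1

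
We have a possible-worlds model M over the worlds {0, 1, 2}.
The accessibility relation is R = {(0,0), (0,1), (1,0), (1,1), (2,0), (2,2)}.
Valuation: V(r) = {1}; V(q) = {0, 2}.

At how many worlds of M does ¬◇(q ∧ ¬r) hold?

0

Let φ = ¬◇(q ∧ ¬r). Evaluate φ at each world:
  0 (successors {0, 1}): φ is false.
  1 (successors {0, 1}): φ is false.
  2 (successors {0, 2}): φ is false.
For instance, at 2:
  At 2: ◇(q ∧ ¬r) is true, so ¬◇(q ∧ ¬r) is false.
    At 2: ◇(q ∧ ¬r) requires q ∧ ¬r at some successor in {0, 2}.
      q ∧ ¬r holds at 0, so ◇(q ∧ ¬r) is true at 2.
Satisfying worlds: none.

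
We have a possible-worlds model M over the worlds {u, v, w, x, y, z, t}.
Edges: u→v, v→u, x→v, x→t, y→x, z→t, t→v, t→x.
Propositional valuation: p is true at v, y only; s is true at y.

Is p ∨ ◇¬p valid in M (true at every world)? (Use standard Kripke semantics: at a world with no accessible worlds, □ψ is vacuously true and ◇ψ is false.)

Let φ = p ∨ ◇¬p. Evaluate φ at each world:
  u (successors {v}): φ is false.
  v (successors {u}): φ is true.
  w (successors ∅): φ is false.
  x (successors {v, t}): φ is true.
  y (successors {x}): φ is true.
  z (successors {t}): φ is true.
  t (successors {v, x}): φ is true.
Detail at u (counterexample):
  At u: p is false, ◇¬p is false, so p ∨ ◇¬p is false.
    At u: ◇¬p requires ¬p at some successor in {v}.
      At v: ¬p is false.
    So ◇¬p is false at u.

No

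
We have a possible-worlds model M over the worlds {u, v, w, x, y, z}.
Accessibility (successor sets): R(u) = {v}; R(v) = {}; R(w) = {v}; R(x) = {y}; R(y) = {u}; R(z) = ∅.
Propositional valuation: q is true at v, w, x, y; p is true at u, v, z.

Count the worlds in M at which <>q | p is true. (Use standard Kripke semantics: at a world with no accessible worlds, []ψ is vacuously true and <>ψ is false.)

Let φ = <>q | p. Evaluate φ at each world:
  u (successors {v}): φ is true.
  v (successors ∅): φ is true.
  w (successors {v}): φ is true.
  x (successors {y}): φ is true.
  y (successors {u}): φ is false.
  z (successors ∅): φ is true.
For instance, at x:
  At x: <>q is true, p is false, so <>q | p is true.
    At x: <>q requires q at some successor in {y}.
      q holds at y, so <>q is true at x.
Satisfying worlds: {u, v, w, x, z}

5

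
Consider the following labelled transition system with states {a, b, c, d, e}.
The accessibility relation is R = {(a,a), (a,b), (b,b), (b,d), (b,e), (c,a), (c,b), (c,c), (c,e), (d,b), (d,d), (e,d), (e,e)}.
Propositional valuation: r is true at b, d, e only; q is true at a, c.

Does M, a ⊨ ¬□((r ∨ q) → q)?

Yes

At a: □((r ∨ q) → q) is false, so ¬□((r ∨ q) → q) is true.
  At a: □((r ∨ q) → q) requires (r ∨ q) → q at every successor {a, b}.
    (r ∨ q) → q fails at b, so □((r ∨ q) → q) is false at a.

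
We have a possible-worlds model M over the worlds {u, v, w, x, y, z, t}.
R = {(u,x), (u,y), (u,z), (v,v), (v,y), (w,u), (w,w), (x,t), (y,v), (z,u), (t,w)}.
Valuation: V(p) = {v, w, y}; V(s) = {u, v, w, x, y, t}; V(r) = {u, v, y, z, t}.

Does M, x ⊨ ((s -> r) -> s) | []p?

Yes

At x: (s -> r) -> s is true, []p is false, so ((s -> r) -> s) | []p is true.
  At x: []p requires p at every successor {t}.
    p fails at t, so []p is false at x.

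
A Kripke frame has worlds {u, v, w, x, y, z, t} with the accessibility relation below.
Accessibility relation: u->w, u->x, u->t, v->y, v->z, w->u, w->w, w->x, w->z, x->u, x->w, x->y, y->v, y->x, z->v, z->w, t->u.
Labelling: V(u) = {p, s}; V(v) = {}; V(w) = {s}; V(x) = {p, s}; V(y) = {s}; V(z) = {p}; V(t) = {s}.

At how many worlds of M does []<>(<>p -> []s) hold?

Let φ = []<>(<>p -> []s). Evaluate φ at each world:
  u (successors {w, x, t}): φ is true.
  v (successors {y, z}): φ is false.
  w (successors {u, w, x, z}): φ is false.
  x (successors {u, w, y}): φ is true.
  y (successors {v, x}): φ is true.
  z (successors {v, w}): φ is true.
  t (successors {u}): φ is true.
For instance, at t:
  At t: []<>(<>p -> []s) requires <>(<>p -> []s) at every successor {u}.
      At u: <>(<>p -> []s) requires <>p -> []s at some successor in {w, x, t}.
        <>p -> []s holds at x, so <>(<>p -> []s) is true at u.
  So []<>(<>p -> []s) is true at t.
Satisfying worlds: {u, x, y, z, t}

5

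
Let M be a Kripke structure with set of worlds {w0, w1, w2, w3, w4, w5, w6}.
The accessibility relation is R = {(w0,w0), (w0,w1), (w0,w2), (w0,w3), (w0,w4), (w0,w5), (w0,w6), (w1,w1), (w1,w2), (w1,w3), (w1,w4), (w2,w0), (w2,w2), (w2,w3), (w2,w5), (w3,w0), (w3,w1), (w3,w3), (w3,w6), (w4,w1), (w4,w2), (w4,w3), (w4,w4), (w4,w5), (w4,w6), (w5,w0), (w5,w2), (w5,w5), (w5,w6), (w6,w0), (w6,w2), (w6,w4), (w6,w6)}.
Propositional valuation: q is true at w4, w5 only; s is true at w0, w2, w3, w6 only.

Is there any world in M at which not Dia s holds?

No

Recall that Dia ψ holds at a world iff ψ holds at some accessible world.
Let φ = not Dia s. Evaluate φ at each world:
  w0 (successors {w0, w1, w2, w3, w4, w5, w6}): φ is false.
  w1 (successors {w1, w2, w3, w4}): φ is false.
  w2 (successors {w0, w2, w3, w5}): φ is false.
  w3 (successors {w0, w1, w3, w6}): φ is false.
  w4 (successors {w1, w2, w3, w4, w5, w6}): φ is false.
  w5 (successors {w0, w2, w5, w6}): φ is false.
  w6 (successors {w0, w2, w4, w6}): φ is false.
For instance, at w1:
  At w1: Dia s is true, so not Dia s is false.
    At w1: Dia s requires s at some successor in {w1, w2, w3, w4}.
      s holds at w2, so Dia s is true at w1.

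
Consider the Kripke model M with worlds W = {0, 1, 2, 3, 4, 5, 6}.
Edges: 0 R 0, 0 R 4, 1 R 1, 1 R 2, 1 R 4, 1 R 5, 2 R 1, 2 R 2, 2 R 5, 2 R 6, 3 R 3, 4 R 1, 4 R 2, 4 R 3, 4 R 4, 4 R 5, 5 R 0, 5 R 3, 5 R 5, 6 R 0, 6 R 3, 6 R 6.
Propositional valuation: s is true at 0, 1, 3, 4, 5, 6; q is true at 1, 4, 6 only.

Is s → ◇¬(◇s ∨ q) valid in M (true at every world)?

Let φ = s → ◇¬(◇s ∨ q). Evaluate φ at each world:
  0 (successors {0, 4}): φ is false.
  1 (successors {1, 2, 4, 5}): φ is false.
  2 (successors {1, 2, 5, 6}): φ is true.
  3 (successors {3}): φ is false.
  4 (successors {1, 2, 3, 4, 5}): φ is false.
  5 (successors {0, 3, 5}): φ is false.
  6 (successors {0, 3, 6}): φ is false.
Detail at 0 (counterexample):
  At 0: s is true, ◇¬(◇s ∨ q) is false, so s → ◇¬(◇s ∨ q) is false.
    At 0: ◇¬(◇s ∨ q) requires ¬(◇s ∨ q) at some successor in {0, 4}.
      At 0: ¬(◇s ∨ q) is false.
      At 4: ¬(◇s ∨ q) is false.
    So ◇¬(◇s ∨ q) is false at 0.

No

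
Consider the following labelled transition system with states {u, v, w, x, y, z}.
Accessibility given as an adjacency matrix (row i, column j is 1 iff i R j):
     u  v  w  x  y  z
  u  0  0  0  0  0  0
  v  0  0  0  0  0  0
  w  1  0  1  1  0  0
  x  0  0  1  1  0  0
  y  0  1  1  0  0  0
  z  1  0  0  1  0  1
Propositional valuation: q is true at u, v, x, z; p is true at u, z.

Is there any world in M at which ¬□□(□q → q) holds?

Let φ = ¬□□(□q → q). Evaluate φ at each world:
  u (successors ∅): φ is false.
  v (successors ∅): φ is false.
  w (successors {u, w, x}): φ is false.
  x (successors {w, x}): φ is false.
  y (successors {v, w}): φ is false.
  z (successors {u, x, z}): φ is false.
For instance, at y:
  At y: □□(□q → q) is true, so ¬□□(□q → q) is false.
    At y: □□(□q → q) requires □(□q → q) at every successor {v, w}.
      At v: □(□q → q) is true.
      At w: □(□q → q) is true.
    So □□(□q → q) is true at y.

No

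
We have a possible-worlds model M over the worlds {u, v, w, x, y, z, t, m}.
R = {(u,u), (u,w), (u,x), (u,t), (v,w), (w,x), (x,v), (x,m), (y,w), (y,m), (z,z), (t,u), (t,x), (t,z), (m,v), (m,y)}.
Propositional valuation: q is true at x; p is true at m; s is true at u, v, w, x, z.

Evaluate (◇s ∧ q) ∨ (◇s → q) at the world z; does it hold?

No

At z: ◇s ∧ q is false, ◇s → q is false, so (◇s ∧ q) ∨ (◇s → q) is false.
  At z: ◇s is true, q is false, so ◇s ∧ q is false.
    At z: ◇s requires s at some successor in {z}.
      s holds at z, so ◇s is true at z.
  At z: ◇s is true, q is false, so ◇s → q is false.
    At z: ◇s requires s at some successor in {z}.
      s holds at z, so ◇s is true at z.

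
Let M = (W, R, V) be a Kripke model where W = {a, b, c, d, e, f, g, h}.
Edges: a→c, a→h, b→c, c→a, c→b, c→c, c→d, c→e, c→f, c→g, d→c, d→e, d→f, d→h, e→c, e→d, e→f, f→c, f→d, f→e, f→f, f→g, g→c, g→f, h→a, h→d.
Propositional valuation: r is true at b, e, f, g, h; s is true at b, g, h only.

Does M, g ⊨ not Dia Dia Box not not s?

Yes

Recall that Box ψ holds at a world iff ψ holds at every accessible world, and Dia ψ holds iff ψ holds at some accessible world.
At g: Dia Dia Box not not s is false, so not Dia Dia Box not not s is true.
  At g: Dia Dia Box not not s requires Dia Box not not s at some successor in {c, f}.
    At c: Dia Box not not s is false.
    At f: Dia Box not not s is false.
  So Dia Dia Box not not s is false at g.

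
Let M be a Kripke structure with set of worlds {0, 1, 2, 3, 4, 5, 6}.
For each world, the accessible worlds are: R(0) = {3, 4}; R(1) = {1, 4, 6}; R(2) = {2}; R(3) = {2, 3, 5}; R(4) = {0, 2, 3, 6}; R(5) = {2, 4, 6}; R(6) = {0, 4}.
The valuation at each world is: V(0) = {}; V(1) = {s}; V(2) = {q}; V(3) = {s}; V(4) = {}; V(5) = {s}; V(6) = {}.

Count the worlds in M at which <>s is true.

4

Let φ = <>s. Evaluate φ at each world:
  0 (successors {3, 4}): φ is true.
  1 (successors {1, 4, 6}): φ is true.
  2 (successors {2}): φ is false.
  3 (successors {2, 3, 5}): φ is true.
  4 (successors {0, 2, 3, 6}): φ is true.
  5 (successors {2, 4, 6}): φ is false.
  6 (successors {0, 4}): φ is false.
For instance, at 2:
  At 2: <>s requires s at some successor in {2}.
    At 2: s is false.
  So <>s is false at 2.
Satisfying worlds: {0, 1, 3, 4}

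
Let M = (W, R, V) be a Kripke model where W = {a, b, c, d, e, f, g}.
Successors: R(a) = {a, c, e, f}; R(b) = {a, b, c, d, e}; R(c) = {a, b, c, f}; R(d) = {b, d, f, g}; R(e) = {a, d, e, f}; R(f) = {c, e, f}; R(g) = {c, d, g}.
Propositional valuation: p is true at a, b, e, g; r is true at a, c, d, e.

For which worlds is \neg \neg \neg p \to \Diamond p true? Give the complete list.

Let φ = \neg \neg \neg p \to \Diamond p. Evaluate φ at each world:
  a (successors {a, c, e, f}): φ is true.
  b (successors {a, b, c, d, e}): φ is true.
  c (successors {a, b, c, f}): φ is true.
  d (successors {b, d, f, g}): φ is true.
  e (successors {a, d, e, f}): φ is true.
  f (successors {c, e, f}): φ is true.
  g (successors {c, d, g}): φ is true.
For instance, at a:
  At a: \neg \neg \neg p is false, \Diamond p is true, so \neg \neg \neg p \to \Diamond p is true.
    At a: \Diamond p requires p at some successor in {a, c, e, f}.
      p holds at a, so \Diamond p is true at a.
Satisfying worlds: {a, b, c, d, e, f, g}

a, b, c, d, e, f, g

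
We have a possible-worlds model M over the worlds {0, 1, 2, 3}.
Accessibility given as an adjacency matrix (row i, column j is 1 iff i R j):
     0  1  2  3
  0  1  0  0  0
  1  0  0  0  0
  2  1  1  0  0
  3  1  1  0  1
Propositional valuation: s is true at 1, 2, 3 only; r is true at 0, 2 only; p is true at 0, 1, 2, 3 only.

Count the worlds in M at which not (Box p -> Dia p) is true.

1

Let φ = not (Box p -> Dia p). Evaluate φ at each world:
  0 (successors {0}): φ is false.
  1 (successors ∅): φ is true.
  2 (successors {0, 1}): φ is false.
  3 (successors {0, 1, 3}): φ is false.
For instance, at 3:
  At 3: Box p -> Dia p is true, so not (Box p -> Dia p) is false.
    At 3: Box p is true, Dia p is true, so Box p -> Dia p is true.
      At 3: Box p requires p at every successor {0, 1, 3}.
        At 0: p is true.
        At 1: p is true.
        At 3: p is true.
      So Box p is true at 3.
      At 3: Dia p requires p at some successor in {0, 1, 3}.
        p holds at 0, so Dia p is true at 3.
Satisfying worlds: {1}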